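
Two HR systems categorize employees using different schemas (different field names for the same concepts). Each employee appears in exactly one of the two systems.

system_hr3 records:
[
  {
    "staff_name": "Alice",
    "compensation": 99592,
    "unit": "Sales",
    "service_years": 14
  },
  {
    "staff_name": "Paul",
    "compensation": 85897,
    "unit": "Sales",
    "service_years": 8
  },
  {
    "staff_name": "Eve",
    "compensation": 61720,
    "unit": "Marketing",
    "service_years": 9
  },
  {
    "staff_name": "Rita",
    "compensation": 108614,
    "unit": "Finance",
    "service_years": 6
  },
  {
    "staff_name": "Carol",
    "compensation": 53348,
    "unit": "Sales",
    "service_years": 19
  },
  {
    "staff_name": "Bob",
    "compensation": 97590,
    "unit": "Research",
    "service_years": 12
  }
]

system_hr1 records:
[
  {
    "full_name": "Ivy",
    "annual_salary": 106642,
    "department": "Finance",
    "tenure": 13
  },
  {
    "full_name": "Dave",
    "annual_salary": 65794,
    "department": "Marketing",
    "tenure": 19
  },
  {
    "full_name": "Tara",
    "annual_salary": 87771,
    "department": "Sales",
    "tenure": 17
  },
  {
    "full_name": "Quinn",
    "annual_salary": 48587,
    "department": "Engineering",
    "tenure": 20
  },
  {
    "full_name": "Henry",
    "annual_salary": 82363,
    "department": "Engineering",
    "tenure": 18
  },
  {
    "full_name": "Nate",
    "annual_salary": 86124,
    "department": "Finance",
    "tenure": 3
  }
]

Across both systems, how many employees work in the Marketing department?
2

Schema mapping: "unit" (system_hr3) = "department" (system_hr1) = department

Marketing employees in system_hr3: 1
Marketing employees in system_hr1: 1

Total in Marketing: 1 + 1 = 2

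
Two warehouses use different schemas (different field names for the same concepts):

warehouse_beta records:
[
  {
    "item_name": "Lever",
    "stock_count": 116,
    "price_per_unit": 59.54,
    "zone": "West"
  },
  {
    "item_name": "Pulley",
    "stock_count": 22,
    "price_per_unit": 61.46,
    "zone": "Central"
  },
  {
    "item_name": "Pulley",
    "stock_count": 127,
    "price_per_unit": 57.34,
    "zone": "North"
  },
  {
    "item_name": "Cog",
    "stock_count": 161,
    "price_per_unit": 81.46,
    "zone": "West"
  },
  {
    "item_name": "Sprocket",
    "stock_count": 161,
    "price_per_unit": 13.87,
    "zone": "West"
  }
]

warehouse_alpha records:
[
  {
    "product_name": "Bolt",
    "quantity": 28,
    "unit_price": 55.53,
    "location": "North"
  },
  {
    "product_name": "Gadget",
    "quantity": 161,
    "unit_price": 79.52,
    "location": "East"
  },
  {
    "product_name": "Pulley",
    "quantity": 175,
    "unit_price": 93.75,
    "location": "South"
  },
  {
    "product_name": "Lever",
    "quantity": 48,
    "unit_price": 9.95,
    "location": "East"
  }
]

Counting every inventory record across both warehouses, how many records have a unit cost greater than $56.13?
6

Schema mapping: "price_per_unit" (warehouse_beta) = "unit_price" (warehouse_alpha) = unit cost

Records > $56.13 in warehouse_beta: 4
Records > $56.13 in warehouse_alpha: 2

Total count: 4 + 2 = 6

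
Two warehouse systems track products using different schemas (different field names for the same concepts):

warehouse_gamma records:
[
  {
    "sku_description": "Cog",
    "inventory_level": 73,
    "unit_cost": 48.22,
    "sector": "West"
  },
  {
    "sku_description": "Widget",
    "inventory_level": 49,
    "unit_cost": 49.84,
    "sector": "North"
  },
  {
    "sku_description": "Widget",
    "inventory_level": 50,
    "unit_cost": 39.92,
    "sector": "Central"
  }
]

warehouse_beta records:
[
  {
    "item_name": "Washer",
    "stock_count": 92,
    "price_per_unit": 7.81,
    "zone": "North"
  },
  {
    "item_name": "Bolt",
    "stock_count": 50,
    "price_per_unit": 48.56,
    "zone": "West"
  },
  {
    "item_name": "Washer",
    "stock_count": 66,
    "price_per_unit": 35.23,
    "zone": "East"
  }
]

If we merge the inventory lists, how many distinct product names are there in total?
4

Schema mapping: "sku_description" (warehouse_gamma) = "item_name" (warehouse_beta) = product name

Products in warehouse_gamma: ['Cog', 'Widget']
Products in warehouse_beta: ['Bolt', 'Washer']

Union (unique products): ['Bolt', 'Cog', 'Washer', 'Widget']
Count: 4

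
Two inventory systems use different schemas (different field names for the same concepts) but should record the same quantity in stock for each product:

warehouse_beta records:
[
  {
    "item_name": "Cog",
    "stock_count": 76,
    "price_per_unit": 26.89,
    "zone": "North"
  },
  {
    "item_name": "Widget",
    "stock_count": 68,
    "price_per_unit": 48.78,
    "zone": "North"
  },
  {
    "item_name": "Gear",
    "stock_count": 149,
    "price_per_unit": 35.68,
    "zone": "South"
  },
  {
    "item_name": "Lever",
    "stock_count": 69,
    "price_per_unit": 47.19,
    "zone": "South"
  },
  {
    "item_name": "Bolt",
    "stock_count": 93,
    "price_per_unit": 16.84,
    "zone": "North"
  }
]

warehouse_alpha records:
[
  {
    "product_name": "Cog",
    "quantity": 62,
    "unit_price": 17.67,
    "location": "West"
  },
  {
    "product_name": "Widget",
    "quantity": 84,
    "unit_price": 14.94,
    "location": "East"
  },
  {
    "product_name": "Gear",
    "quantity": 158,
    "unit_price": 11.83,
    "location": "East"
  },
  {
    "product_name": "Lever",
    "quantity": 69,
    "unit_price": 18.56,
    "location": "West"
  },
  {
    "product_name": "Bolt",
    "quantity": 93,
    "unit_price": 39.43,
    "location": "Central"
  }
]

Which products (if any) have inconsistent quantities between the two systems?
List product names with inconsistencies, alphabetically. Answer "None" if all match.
Cog, Gear, Widget

Schema mappings:
- "item_name" (warehouse_beta) = "product_name" (warehouse_alpha) = product name
- "stock_count" (warehouse_beta) = "quantity" (warehouse_alpha) = quantity

Comparison:
  Cog: 76 vs 62 - MISMATCH
  Widget: 68 vs 84 - MISMATCH
  Gear: 149 vs 158 - MISMATCH
  Lever: 69 vs 69 - MATCH
  Bolt: 93 vs 93 - MATCH

Products with inconsistencies: Cog, Gear, Widget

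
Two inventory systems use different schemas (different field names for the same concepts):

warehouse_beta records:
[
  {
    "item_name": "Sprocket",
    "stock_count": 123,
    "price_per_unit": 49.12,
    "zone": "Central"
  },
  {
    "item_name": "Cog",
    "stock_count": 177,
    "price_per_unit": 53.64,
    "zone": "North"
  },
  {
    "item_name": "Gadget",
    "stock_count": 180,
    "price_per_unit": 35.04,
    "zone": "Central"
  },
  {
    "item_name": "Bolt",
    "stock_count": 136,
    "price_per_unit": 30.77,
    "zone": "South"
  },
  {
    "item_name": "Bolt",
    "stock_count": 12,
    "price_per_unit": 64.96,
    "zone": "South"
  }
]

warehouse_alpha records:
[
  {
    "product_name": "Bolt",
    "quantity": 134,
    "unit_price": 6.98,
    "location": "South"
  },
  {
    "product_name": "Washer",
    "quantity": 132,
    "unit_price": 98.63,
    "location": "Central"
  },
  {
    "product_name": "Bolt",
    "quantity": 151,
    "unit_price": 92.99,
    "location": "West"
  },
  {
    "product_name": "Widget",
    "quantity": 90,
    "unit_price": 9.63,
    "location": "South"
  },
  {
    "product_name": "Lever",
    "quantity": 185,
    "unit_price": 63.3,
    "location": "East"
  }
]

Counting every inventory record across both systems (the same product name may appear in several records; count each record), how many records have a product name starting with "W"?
2

Schema mapping: "item_name" (warehouse_beta) = "product_name" (warehouse_alpha) = product name

Records with product name starting with "W" in warehouse_beta: 0
Records with product name starting with "W" in warehouse_alpha: 2

Total: 0 + 2 = 2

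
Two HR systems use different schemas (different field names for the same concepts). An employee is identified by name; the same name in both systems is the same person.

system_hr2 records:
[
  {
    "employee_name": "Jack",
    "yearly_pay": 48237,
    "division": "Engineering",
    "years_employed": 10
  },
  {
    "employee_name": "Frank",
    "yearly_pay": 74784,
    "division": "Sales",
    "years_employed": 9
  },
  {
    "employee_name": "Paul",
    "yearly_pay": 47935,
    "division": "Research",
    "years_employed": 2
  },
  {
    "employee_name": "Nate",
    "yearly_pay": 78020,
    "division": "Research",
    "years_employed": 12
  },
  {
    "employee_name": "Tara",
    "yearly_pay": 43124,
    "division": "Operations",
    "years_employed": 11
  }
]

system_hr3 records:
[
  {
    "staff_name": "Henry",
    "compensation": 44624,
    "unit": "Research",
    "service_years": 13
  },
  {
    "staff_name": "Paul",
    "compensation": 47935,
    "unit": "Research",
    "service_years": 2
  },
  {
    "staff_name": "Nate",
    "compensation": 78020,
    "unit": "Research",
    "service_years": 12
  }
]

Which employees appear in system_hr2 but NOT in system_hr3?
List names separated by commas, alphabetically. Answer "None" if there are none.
Frank, Jack, Tara

Schema mapping: "employee_name" (system_hr2) = "staff_name" (system_hr3) = employee name

Names in system_hr2: ['Frank', 'Jack', 'Nate', 'Paul', 'Tara']
Names in system_hr3: ['Henry', 'Nate', 'Paul']

In system_hr2 but not system_hr3: ['Frank', 'Jack', 'Tara']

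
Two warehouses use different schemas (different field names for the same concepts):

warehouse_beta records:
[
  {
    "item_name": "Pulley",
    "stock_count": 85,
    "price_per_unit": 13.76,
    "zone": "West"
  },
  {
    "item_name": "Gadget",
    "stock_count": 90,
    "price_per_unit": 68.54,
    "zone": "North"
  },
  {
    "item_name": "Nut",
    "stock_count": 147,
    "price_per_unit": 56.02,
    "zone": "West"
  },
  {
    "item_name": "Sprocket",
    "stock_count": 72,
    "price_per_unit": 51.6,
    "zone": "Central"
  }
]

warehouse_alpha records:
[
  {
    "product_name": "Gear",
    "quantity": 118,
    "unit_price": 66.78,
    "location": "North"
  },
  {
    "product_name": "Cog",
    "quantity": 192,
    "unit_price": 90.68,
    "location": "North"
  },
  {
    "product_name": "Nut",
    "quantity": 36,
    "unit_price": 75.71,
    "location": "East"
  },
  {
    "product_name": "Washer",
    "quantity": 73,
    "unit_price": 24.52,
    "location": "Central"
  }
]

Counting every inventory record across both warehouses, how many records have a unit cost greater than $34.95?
6

Schema mapping: "price_per_unit" (warehouse_beta) = "unit_price" (warehouse_alpha) = unit cost

Records > $34.95 in warehouse_beta: 3
Records > $34.95 in warehouse_alpha: 3

Total count: 3 + 3 = 6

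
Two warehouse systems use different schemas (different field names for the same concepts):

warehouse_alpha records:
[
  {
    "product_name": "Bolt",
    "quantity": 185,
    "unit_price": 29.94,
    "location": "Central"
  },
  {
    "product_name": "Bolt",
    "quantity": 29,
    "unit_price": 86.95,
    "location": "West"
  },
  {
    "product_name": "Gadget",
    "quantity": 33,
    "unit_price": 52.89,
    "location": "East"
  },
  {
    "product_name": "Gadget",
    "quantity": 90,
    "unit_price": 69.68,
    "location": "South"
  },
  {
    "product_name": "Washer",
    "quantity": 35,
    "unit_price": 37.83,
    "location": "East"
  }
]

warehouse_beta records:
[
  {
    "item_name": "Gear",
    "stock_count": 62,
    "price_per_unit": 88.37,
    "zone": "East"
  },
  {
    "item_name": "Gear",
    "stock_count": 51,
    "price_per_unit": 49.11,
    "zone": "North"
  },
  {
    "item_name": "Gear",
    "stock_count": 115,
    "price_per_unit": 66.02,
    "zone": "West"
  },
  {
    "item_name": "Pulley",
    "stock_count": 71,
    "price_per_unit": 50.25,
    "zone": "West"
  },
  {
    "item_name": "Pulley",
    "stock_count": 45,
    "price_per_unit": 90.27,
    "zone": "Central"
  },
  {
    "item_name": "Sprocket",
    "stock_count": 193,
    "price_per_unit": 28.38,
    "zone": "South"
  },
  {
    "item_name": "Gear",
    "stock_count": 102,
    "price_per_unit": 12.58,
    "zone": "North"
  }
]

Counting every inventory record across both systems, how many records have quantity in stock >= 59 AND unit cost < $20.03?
1

Schema mappings:
- "quantity" (warehouse_alpha) = "stock_count" (warehouse_beta) = quantity
- "unit_price" (warehouse_alpha) = "price_per_unit" (warehouse_beta) = unit cost

Records meeting both conditions in warehouse_alpha: 0
Records meeting both conditions in warehouse_beta: 1

Total: 0 + 1 = 1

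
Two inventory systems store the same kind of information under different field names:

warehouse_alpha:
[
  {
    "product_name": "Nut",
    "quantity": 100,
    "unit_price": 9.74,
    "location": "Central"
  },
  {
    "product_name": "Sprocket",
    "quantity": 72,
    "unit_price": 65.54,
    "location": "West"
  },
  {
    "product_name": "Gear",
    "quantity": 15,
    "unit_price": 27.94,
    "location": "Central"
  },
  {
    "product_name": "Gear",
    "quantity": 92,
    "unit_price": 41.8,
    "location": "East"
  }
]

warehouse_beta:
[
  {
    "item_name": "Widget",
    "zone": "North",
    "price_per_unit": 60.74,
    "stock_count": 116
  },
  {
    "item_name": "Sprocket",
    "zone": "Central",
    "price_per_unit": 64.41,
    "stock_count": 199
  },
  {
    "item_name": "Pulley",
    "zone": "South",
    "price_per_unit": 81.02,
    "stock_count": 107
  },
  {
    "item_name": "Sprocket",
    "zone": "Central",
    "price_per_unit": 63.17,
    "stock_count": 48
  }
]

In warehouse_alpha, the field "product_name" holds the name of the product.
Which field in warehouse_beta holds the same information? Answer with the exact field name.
item_name

In warehouse_alpha, "product_name" holds the name of the product.
The fields in warehouse_beta are: "item_name", "zone", "price_per_unit", "stock_count".
"item_name" is the match: the name refers to the same concept and its values are product-name strings (e.g. 'Pulley', 'Sprocket').
The other fields ("zone", "price_per_unit", "stock_count") hold different kinds of data.

So "product_name" in warehouse_alpha corresponds to "item_name" in warehouse_beta.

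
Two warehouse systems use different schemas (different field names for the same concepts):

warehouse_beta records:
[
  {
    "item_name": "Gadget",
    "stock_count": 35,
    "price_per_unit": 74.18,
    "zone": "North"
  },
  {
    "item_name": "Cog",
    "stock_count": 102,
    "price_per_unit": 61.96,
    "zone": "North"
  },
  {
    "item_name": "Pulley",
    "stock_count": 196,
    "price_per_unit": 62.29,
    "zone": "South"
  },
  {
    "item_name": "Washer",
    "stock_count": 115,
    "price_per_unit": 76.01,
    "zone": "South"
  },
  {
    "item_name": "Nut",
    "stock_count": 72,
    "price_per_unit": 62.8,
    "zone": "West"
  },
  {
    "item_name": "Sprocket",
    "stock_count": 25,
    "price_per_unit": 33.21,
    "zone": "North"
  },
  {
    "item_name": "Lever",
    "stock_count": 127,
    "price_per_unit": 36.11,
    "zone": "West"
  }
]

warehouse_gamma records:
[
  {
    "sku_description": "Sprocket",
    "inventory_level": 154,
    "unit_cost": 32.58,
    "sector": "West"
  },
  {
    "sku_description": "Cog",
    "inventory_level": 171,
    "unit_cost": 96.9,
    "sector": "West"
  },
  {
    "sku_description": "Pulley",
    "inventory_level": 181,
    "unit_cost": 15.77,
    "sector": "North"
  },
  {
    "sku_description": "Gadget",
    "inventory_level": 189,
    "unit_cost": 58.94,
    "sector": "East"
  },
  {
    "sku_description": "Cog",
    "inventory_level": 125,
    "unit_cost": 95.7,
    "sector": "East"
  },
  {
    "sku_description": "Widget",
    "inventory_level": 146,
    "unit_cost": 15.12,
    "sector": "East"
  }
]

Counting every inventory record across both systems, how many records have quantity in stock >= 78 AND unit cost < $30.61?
2

Schema mappings:
- "stock_count" (warehouse_beta) = "inventory_level" (warehouse_gamma) = quantity
- "price_per_unit" (warehouse_beta) = "unit_cost" (warehouse_gamma) = unit cost

Records meeting both conditions in warehouse_beta: 0
Records meeting both conditions in warehouse_gamma: 2

Total: 0 + 2 = 2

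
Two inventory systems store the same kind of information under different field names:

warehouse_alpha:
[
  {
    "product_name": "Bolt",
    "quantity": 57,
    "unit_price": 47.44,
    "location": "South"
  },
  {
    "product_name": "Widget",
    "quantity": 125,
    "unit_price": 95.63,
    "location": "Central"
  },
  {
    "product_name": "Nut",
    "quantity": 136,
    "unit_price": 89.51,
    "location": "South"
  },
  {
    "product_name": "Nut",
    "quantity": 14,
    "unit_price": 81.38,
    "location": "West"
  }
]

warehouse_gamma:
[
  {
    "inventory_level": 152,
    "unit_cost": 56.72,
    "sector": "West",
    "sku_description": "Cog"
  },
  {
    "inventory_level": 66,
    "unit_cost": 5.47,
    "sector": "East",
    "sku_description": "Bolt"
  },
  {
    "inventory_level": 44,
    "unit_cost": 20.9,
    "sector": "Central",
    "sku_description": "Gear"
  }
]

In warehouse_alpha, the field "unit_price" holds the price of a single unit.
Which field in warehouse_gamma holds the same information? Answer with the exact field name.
unit_cost

In warehouse_alpha, "unit_price" holds the price of a single unit.
The fields in warehouse_gamma are: "inventory_level", "unit_cost", "sector", "sku_description".
"unit_cost" is the match: the name refers to the same concept and its values are decimal currency amounts (e.g. 56.72, 5.47).
The other fields ("inventory_level", "sector", "sku_description") hold different kinds of data.

So "unit_price" in warehouse_alpha corresponds to "unit_cost" in warehouse_gamma.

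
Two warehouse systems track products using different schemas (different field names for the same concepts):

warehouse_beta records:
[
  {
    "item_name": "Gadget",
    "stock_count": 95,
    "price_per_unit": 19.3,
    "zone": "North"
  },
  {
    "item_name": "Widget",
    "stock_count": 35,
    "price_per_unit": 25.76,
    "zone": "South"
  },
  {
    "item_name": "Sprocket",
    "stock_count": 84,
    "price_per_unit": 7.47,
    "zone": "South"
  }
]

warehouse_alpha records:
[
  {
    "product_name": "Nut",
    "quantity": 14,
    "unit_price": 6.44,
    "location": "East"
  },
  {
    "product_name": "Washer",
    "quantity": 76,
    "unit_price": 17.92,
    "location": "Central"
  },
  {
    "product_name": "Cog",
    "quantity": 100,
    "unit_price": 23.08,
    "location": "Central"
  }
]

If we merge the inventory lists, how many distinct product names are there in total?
6

Schema mapping: "item_name" (warehouse_beta) = "product_name" (warehouse_alpha) = product name

Products in warehouse_beta: ['Gadget', 'Sprocket', 'Widget']
Products in warehouse_alpha: ['Cog', 'Nut', 'Washer']

Union (unique products): ['Cog', 'Gadget', 'Nut', 'Sprocket', 'Washer', 'Widget']
Count: 6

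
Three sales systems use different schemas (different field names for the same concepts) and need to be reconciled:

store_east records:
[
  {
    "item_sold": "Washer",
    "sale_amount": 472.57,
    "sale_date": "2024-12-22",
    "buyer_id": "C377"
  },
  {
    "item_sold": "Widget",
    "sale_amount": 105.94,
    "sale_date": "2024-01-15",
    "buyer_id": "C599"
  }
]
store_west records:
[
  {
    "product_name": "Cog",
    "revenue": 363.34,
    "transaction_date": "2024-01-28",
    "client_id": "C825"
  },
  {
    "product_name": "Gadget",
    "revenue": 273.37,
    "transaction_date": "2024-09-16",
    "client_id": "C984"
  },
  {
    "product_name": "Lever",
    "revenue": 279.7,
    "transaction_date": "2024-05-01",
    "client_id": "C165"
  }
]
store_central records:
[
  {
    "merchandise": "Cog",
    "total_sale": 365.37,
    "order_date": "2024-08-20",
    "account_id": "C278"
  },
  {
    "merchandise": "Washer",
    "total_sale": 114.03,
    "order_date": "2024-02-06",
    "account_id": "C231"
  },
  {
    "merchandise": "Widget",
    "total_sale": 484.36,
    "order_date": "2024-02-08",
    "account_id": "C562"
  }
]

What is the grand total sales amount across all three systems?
2458.68

Schema reconciliation - all amount fields map to sale amount:

store_east (sale_amount): 578.51
store_west (revenue): 916.41
store_central (total_sale): 963.76

Grand total: 2458.68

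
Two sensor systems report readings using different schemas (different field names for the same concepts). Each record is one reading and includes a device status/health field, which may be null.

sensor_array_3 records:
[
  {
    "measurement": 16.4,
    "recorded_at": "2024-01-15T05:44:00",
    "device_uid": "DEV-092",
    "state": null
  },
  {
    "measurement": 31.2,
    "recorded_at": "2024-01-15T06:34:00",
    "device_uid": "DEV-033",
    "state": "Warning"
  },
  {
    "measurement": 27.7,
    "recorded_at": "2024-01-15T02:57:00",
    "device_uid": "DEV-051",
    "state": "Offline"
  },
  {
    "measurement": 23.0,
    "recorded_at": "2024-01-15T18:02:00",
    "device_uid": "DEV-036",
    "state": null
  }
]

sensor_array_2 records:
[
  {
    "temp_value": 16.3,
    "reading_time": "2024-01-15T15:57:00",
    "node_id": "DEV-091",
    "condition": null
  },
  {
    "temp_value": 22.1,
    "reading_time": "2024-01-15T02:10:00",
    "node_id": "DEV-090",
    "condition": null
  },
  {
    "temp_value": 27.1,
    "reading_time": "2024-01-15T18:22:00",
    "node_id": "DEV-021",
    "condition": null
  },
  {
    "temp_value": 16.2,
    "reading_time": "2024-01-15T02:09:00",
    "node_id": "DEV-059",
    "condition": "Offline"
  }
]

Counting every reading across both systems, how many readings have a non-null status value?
3

Schema mapping: "state" (sensor_array_3) = "condition" (sensor_array_2) = status

Non-null in sensor_array_3: 2
Non-null in sensor_array_2: 1

Total non-null: 2 + 1 = 3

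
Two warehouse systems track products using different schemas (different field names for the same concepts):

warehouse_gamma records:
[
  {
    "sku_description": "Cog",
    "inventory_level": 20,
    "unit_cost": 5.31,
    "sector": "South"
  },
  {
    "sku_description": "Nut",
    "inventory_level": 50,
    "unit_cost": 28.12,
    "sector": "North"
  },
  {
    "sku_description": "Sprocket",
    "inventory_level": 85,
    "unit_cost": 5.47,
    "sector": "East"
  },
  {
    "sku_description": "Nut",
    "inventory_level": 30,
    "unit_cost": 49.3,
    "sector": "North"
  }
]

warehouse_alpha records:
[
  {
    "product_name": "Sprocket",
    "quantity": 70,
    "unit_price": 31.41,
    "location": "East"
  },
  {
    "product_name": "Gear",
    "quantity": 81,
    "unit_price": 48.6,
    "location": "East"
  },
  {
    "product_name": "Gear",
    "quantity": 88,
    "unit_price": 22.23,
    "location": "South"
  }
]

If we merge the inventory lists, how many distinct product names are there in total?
4

Schema mapping: "sku_description" (warehouse_gamma) = "product_name" (warehouse_alpha) = product name

Products in warehouse_gamma: ['Cog', 'Nut', 'Sprocket']
Products in warehouse_alpha: ['Gear', 'Sprocket']

Union (unique products): ['Cog', 'Gear', 'Nut', 'Sprocket']
Count: 4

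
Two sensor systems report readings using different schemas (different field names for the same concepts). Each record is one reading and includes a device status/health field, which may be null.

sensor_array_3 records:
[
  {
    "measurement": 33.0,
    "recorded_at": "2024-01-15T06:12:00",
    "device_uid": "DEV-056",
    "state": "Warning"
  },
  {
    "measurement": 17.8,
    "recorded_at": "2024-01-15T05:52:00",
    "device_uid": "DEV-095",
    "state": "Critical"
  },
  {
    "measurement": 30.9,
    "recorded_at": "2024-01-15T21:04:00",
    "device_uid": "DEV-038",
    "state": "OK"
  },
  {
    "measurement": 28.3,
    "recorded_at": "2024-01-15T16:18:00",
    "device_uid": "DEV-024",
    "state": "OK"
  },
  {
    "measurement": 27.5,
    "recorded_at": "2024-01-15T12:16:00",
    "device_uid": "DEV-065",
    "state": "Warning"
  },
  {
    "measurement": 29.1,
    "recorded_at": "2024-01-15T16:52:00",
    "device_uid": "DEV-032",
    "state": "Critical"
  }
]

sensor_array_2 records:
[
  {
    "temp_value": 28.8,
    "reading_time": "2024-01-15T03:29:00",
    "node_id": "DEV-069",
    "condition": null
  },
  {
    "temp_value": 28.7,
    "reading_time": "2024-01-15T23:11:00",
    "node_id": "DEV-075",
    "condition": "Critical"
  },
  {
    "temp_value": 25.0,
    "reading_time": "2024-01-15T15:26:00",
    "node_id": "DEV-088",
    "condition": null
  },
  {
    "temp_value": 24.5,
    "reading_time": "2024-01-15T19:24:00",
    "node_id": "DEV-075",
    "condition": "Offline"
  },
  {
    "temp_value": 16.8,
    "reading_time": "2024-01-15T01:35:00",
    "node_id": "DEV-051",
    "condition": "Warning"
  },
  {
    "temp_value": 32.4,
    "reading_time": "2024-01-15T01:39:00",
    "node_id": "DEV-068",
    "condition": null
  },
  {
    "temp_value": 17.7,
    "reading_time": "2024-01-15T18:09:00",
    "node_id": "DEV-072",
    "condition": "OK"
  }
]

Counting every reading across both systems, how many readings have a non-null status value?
10

Schema mapping: "state" (sensor_array_3) = "condition" (sensor_array_2) = status

Non-null in sensor_array_3: 6
Non-null in sensor_array_2: 4

Total non-null: 6 + 4 = 10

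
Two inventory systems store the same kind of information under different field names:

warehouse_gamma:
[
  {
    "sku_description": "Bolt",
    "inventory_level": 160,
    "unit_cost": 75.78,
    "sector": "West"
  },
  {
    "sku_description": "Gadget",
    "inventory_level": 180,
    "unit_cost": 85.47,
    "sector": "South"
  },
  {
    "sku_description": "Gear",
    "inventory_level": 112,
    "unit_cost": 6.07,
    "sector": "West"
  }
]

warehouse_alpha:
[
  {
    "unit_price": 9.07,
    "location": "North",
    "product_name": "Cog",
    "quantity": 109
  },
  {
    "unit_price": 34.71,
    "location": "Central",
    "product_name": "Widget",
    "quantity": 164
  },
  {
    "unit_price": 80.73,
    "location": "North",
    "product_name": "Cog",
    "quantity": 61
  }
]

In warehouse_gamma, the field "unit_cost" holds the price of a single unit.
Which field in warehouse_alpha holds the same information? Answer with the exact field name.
unit_price

In warehouse_gamma, "unit_cost" holds the price of a single unit.
The fields in warehouse_alpha are: "unit_price", "location", "product_name", "quantity".
"unit_price" is the match: the name refers to the same concept and its values are decimal currency amounts (e.g. 9.07, 34.71).
The other fields ("location", "product_name", "quantity") hold different kinds of data.

So "unit_cost" in warehouse_gamma corresponds to "unit_price" in warehouse_alpha.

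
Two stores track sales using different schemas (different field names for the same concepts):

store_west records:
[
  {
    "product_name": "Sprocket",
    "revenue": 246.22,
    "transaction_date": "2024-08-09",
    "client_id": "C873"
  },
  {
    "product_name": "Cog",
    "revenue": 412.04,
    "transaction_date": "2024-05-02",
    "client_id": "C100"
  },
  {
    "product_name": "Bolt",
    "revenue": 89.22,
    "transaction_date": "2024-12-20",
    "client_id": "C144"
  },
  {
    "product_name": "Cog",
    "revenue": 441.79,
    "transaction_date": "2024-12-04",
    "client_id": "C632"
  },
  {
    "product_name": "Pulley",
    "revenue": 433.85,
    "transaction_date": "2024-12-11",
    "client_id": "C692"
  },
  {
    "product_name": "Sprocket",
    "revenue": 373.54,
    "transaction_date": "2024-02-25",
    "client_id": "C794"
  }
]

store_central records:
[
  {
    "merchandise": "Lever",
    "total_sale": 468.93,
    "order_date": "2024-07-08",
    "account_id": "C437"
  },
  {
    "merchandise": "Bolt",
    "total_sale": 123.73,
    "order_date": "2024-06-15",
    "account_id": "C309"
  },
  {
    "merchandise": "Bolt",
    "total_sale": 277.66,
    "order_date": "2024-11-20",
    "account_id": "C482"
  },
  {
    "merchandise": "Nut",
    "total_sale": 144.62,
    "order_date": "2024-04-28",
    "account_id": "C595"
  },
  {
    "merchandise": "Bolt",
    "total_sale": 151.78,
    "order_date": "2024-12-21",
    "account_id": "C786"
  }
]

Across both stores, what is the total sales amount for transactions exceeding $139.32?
2950.43

Schema mapping: "revenue" (store_west) = "total_sale" (store_central) = sale amount

Sum of sales > $139.32 in store_west: 1907.44
Sum of sales > $139.32 in store_central: 1042.99

Total: 1907.44 + 1042.99 = 2950.43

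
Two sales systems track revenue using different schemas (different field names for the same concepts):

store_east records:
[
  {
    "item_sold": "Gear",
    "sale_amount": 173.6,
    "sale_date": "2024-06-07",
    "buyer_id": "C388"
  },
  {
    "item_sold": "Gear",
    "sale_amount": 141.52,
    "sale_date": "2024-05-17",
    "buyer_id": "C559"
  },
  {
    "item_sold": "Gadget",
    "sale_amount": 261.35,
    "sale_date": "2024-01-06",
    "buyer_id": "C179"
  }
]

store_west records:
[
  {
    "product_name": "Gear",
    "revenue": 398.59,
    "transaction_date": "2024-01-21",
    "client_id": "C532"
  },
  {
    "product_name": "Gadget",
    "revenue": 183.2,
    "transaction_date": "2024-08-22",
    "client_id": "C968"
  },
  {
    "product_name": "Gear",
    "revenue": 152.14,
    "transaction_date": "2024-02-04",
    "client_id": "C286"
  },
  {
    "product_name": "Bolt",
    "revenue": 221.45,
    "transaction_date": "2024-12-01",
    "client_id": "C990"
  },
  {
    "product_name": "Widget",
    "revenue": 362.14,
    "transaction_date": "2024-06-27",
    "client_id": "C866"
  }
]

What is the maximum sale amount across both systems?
398.59

Reconcile: "sale_amount" (store_east) = "revenue" (store_west) = sale amount

Maximum in store_east: 261.35
Maximum in store_west: 398.59

Overall maximum: max(261.35, 398.59) = 398.59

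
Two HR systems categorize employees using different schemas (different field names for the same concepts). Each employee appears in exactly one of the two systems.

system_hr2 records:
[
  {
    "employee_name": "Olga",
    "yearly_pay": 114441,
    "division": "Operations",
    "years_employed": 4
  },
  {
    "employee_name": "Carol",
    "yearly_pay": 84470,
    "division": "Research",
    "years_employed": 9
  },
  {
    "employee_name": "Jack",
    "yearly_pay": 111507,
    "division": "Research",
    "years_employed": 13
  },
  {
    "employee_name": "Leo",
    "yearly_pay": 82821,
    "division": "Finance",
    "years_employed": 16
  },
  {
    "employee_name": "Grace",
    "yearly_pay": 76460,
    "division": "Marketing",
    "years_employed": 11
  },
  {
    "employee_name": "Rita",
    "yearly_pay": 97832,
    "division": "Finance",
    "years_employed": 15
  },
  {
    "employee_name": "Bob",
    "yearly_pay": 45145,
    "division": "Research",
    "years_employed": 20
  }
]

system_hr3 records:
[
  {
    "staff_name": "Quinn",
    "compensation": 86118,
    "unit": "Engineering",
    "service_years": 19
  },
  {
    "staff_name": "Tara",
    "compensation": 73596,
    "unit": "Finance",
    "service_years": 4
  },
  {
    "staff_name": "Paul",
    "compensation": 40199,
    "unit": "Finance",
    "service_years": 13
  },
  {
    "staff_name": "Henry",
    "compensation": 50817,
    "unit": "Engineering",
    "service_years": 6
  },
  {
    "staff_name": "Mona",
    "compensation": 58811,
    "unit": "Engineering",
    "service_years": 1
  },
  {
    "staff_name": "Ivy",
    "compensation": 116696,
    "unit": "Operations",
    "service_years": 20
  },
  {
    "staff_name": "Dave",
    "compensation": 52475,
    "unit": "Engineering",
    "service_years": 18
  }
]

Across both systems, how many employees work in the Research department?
3

Schema mapping: "division" (system_hr2) = "unit" (system_hr3) = department

Research employees in system_hr2: 3
Research employees in system_hr3: 0

Total in Research: 3 + 0 = 3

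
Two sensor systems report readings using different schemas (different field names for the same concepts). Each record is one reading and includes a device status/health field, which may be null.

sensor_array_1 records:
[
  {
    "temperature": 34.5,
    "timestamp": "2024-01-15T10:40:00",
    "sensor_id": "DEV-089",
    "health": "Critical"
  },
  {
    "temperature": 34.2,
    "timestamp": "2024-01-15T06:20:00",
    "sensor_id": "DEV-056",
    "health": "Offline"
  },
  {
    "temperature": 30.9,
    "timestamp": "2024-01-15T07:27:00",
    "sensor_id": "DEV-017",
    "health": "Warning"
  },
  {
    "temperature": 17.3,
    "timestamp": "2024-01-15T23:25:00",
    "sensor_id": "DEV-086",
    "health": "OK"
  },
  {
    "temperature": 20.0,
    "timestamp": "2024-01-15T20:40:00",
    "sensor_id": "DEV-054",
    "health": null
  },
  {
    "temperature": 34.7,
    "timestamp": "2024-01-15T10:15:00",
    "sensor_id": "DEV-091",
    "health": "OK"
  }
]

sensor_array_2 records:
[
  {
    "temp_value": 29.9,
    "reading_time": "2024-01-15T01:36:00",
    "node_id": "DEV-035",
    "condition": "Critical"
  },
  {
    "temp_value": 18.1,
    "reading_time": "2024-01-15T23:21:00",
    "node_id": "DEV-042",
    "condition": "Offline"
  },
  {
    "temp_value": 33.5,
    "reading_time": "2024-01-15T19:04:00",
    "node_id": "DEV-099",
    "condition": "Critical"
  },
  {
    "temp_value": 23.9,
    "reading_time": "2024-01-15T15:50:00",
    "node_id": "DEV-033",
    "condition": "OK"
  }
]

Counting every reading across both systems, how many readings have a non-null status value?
9

Schema mapping: "health" (sensor_array_1) = "condition" (sensor_array_2) = status

Non-null in sensor_array_1: 5
Non-null in sensor_array_2: 4

Total non-null: 5 + 4 = 9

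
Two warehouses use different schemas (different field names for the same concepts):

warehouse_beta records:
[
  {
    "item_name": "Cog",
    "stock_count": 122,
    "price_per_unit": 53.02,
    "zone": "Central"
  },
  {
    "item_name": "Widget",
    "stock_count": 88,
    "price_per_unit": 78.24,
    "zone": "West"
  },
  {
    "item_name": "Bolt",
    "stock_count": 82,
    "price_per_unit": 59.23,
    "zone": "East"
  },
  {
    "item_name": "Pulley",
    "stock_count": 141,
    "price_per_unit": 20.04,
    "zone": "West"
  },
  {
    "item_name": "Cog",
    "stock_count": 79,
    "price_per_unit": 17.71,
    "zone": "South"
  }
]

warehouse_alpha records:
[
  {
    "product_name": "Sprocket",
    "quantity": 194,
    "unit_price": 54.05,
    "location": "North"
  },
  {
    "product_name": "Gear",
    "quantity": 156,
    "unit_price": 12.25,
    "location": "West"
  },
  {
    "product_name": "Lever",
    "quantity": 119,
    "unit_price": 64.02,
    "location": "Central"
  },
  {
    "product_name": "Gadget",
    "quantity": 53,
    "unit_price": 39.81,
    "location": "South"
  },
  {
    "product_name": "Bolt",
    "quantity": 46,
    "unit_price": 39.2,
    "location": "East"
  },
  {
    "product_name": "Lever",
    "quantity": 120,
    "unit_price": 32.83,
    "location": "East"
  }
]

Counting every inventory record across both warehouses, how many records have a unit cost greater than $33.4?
7

Schema mapping: "price_per_unit" (warehouse_beta) = "unit_price" (warehouse_alpha) = unit cost

Records > $33.4 in warehouse_beta: 3
Records > $33.4 in warehouse_alpha: 4

Total count: 3 + 4 = 7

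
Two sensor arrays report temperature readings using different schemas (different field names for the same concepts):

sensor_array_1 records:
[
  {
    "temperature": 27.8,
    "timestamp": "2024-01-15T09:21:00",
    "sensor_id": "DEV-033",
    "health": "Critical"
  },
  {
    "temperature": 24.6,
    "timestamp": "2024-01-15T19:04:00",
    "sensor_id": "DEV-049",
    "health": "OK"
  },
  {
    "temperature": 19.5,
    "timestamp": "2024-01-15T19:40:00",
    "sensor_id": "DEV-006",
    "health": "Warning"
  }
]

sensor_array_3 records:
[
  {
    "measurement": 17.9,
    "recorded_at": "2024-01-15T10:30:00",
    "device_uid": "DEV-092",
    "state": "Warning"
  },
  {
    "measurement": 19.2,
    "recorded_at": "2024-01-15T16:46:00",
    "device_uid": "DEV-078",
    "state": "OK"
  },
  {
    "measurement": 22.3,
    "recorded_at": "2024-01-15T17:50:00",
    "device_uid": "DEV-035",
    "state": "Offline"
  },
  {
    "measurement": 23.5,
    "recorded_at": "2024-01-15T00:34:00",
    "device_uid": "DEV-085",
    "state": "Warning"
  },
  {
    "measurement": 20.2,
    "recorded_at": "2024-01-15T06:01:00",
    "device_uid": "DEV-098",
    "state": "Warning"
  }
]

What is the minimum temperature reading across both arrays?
17.9

Schema mapping: "temperature" (sensor_array_1) = "measurement" (sensor_array_3) = temperature reading

Minimum in sensor_array_1: 19.5
Minimum in sensor_array_3: 17.9

Overall minimum: min(19.5, 17.9) = 17.9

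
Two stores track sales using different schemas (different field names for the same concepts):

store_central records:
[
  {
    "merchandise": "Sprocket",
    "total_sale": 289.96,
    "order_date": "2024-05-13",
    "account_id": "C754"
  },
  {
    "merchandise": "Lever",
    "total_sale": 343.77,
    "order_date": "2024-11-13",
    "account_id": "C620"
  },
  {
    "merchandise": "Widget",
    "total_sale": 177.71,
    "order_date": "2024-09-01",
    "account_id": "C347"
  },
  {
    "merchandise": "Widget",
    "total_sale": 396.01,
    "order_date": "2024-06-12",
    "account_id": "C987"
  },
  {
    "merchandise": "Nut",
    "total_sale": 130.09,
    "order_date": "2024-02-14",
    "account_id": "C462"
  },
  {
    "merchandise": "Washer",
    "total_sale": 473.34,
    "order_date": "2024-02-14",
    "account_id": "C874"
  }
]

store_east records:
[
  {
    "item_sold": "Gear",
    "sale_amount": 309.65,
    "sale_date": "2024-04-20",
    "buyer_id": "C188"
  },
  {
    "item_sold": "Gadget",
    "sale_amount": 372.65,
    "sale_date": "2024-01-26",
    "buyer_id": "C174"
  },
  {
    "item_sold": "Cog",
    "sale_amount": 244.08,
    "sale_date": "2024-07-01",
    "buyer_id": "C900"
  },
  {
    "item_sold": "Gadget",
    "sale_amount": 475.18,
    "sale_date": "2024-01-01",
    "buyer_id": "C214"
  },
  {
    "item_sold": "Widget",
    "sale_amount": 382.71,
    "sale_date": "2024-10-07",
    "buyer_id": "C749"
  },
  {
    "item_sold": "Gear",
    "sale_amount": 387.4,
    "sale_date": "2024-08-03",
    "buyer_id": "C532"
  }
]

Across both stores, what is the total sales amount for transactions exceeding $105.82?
3982.55

Schema mapping: "total_sale" (store_central) = "sale_amount" (store_east) = sale amount

Sum of sales > $105.82 in store_central: 1810.88
Sum of sales > $105.82 in store_east: 2171.67

Total: 1810.88 + 2171.67 = 3982.55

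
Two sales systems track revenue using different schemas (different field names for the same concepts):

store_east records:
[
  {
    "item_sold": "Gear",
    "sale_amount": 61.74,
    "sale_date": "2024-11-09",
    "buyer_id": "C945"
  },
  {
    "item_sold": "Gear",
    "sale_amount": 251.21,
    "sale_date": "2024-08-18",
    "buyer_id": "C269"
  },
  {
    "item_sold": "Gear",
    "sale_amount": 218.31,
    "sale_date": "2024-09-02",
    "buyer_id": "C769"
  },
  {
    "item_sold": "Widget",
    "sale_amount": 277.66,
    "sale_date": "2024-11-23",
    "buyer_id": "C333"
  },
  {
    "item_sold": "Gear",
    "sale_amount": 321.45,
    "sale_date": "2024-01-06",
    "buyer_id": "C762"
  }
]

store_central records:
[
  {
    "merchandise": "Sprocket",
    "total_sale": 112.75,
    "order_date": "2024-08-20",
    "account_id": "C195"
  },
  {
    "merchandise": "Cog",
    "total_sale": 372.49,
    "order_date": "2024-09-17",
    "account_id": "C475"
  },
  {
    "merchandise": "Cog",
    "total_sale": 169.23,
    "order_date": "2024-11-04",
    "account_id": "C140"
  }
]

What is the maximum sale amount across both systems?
372.49

Reconcile: "sale_amount" (store_east) = "total_sale" (store_central) = sale amount

Maximum in store_east: 321.45
Maximum in store_central: 372.49

Overall maximum: max(321.45, 372.49) = 372.49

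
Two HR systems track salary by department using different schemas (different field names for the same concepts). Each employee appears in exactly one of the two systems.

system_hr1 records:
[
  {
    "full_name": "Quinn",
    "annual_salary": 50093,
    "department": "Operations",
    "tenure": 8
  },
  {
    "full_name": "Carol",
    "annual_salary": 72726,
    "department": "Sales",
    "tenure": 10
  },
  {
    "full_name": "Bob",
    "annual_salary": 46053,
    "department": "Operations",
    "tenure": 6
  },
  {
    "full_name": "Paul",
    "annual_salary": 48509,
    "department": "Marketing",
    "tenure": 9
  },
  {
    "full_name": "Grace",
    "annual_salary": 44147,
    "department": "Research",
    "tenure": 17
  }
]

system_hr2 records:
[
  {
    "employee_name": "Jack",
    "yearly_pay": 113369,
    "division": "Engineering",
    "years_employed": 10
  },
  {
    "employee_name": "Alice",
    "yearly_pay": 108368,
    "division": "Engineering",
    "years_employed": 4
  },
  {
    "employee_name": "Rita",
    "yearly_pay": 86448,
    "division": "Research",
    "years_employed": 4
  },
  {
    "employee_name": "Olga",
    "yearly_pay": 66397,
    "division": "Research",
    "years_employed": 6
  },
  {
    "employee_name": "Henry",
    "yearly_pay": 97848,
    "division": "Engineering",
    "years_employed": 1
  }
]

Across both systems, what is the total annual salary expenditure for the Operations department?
96146

Schema mappings:
- "department" (system_hr1) = "division" (system_hr2) = department
- "annual_salary" (system_hr1) = "yearly_pay" (system_hr2) = salary

Operations salaries from system_hr1: 96146
Operations salaries from system_hr2: 0

Total: 96146 + 0 = 96146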